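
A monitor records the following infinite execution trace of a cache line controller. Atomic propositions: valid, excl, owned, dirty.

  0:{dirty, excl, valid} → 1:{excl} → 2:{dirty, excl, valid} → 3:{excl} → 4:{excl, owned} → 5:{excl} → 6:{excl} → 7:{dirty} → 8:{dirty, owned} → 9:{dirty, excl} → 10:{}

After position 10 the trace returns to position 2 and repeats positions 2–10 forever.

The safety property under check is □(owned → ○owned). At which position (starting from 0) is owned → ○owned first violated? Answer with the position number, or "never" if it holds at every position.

4

Check owned → ○owned at each position in order: 0 ✓, 1 ✓, 2 ✓, 3 ✓.
At position 4 the labels are {excl, owned} and the next position 5 has {excl}, so owned → ○owned is false there. This is the first violation.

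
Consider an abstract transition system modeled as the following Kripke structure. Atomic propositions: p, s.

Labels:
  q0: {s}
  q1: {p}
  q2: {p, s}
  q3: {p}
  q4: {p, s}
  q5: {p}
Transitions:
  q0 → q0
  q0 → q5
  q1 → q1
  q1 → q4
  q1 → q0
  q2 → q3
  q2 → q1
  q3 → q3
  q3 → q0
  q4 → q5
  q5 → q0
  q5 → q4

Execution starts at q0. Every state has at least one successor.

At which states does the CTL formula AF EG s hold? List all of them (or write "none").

States satisfying EG s: {q0}.
States satisfying AF EG s: {q0}.

{q0}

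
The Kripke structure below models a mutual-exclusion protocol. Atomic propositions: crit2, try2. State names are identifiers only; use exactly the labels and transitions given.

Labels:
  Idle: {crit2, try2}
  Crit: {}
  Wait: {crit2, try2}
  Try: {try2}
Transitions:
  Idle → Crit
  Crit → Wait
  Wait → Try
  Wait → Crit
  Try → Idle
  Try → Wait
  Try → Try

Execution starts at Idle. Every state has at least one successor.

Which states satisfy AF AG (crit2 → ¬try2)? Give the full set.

States satisfying AG (crit2 → ¬try2): ∅.
States satisfying AF AG (crit2 → ¬try2): ∅.

none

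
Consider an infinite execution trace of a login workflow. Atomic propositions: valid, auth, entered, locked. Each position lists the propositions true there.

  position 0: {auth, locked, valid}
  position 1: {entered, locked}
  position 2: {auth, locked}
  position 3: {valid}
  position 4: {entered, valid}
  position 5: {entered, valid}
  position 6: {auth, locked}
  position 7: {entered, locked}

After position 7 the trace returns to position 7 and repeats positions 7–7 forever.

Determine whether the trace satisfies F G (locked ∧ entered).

G (locked ∧ entered) holds at position 7, which is reachable from 0, so F G (locked ∧ entered) holds.

Satisfied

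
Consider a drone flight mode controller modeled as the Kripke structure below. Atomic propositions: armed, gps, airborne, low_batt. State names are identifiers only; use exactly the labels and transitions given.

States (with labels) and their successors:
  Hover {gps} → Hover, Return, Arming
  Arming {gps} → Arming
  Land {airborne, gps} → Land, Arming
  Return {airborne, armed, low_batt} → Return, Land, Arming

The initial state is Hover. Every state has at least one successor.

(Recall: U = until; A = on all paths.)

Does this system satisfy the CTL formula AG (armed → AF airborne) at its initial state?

Satisfied

States satisfying armed → AF airborne: {Hover, Arming, Land, Return}.
States satisfying AG (armed → AF airborne): {Hover, Arming, Land, Return}.
Every state reachable from Hover satisfies armed → AF airborne.
Hover ∈ Sat(AG (armed → AF airborne)).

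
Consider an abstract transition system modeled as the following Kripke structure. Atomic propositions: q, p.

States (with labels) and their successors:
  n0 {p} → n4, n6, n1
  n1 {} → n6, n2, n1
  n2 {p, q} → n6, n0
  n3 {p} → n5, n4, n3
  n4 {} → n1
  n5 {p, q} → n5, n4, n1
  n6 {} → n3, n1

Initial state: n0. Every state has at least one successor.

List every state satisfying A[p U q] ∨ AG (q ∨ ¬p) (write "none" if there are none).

{n2, n5}

States satisfying p: {n0, n2, n3, n5}.
States satisfying q: {n2, n5}.
States satisfying A[p U q]: {n2, n5}.
States satisfying q ∨ ¬p: {n1, n2, n4, n5, n6}.
States satisfying AG (q ∨ ¬p): ∅.
States satisfying A[p U q] ∨ AG (q ∨ ¬p): {n2, n5}.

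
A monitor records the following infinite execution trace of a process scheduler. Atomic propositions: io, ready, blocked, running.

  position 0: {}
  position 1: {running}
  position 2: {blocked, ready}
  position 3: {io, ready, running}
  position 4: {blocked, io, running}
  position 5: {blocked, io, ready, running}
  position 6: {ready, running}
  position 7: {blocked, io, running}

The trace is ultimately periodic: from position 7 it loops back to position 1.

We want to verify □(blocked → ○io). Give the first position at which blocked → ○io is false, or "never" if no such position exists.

Check blocked → ○io at each position in order: 0 ✓, 1 ✓, 2 ✓, 3 ✓, 4 ✓.
At position 5 the labels are {blocked, io, ready, running} and the next position 6 has {ready, running}, so blocked → ○io is false there. This is the first violation.

5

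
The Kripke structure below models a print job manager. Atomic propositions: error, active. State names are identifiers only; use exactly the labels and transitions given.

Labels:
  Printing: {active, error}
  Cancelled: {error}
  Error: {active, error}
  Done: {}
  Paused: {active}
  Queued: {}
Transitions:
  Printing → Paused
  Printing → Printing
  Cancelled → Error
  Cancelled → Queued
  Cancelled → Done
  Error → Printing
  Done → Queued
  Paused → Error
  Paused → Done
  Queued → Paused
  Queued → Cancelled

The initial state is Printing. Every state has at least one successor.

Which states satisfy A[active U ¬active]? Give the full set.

{Cancelled, Done, Queued}

States satisfying active: {Printing, Error, Paused}.
States satisfying ¬active: {Cancelled, Done, Queued}.
States satisfying A[active U ¬active]: {Cancelled, Done, Queued}.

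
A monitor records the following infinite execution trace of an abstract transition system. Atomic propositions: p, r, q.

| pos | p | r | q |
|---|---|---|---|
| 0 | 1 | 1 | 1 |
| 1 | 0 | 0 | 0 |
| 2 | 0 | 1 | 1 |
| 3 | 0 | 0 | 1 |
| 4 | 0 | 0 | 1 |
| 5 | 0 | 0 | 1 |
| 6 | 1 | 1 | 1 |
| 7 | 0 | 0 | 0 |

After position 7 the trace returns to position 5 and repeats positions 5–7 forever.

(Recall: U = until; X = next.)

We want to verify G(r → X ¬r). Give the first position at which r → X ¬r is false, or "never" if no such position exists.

never

r → X ¬r holds at every position 0..7, and those are all the positions the trace ever visits, so the invariant G(r → X ¬r) is never violated.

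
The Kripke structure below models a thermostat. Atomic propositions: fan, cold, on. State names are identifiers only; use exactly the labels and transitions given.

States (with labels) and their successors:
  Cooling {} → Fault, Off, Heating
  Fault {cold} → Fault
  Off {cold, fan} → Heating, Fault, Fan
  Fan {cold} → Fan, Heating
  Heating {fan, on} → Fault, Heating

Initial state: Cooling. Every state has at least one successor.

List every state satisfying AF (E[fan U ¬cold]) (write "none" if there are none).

States satisfying E[fan U ¬cold]: {Cooling, Off, Heating}.
States satisfying AF (E[fan U ¬cold]): {Cooling, Off, Heating}.

{Cooling, Off, Heating}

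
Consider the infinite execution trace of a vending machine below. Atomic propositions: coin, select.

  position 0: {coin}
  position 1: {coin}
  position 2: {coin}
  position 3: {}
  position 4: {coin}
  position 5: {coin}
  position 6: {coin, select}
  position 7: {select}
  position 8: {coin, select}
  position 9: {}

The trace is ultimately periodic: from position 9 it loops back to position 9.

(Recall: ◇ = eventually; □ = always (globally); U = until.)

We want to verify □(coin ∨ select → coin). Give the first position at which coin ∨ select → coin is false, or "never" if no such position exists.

Check coin ∨ select → coin at each position in order: 0 ✓, 1 ✓, 2 ✓, 3 ✓, 4 ✓, 5 ✓, 6 ✓.
At position 7 the labels are {select}, so coin ∨ select → coin is false there. This is the first violation.

7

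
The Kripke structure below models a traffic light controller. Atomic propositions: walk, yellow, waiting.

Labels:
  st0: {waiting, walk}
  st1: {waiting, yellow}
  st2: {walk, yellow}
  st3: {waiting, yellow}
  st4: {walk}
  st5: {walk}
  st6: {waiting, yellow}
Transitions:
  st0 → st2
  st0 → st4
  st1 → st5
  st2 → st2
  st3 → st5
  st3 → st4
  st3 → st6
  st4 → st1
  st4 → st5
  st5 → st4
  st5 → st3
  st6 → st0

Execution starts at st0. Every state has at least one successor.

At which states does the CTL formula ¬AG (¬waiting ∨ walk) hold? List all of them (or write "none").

States satisfying ¬waiting ∨ walk: {st0, st2, st4, st5}.
States satisfying AG (¬waiting ∨ walk): {st2}.
States satisfying ¬AG (¬waiting ∨ walk): {st0, st1, st3, st4, st5, st6}.

{st0, st1, st3, st4, st5, st6}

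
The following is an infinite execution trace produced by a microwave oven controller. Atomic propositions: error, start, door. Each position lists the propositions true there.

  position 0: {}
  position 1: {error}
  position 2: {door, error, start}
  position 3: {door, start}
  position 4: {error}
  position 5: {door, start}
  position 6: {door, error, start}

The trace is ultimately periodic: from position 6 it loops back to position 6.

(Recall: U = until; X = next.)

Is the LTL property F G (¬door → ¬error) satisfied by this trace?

Yes

G (¬door → ¬error) holds at position 5, which is reachable from 0, so F G (¬door → ¬error) holds.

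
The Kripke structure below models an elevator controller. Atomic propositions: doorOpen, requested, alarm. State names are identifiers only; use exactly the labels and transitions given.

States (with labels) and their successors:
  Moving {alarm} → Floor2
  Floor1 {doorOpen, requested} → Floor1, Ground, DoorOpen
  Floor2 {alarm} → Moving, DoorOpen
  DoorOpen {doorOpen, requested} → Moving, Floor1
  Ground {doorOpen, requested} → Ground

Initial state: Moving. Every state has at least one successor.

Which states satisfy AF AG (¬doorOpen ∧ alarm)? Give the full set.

States satisfying AG (¬doorOpen ∧ alarm): ∅.
States satisfying AF AG (¬doorOpen ∧ alarm): ∅.

none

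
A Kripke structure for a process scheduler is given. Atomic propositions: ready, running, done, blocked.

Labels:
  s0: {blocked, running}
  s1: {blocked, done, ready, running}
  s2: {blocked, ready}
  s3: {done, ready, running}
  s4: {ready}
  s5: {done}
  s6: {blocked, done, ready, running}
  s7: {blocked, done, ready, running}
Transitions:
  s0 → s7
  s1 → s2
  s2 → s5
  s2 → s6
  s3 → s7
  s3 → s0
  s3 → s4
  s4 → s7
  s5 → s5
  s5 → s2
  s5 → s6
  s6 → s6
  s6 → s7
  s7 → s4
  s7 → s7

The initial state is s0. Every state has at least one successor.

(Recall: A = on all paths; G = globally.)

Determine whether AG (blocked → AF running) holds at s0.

States satisfying blocked → AF running: {s0, s1, s3, s4, s5, s6, s7}.
States satisfying AG (blocked → AF running): {s0, s3, s4, s6, s7}.
Every state reachable from s0 satisfies blocked → AF running.
s0 ∈ Sat(AG (blocked → AF running)).

Holds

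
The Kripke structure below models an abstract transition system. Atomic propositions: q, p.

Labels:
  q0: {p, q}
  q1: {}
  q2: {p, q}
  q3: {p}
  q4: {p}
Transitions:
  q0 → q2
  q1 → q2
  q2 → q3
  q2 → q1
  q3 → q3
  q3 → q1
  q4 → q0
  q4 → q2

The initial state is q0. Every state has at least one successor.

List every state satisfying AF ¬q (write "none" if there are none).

States satisfying ¬q: {q1, q3, q4}.
States satisfying AF ¬q: {q0, q1, q2, q3, q4}.

{q0, q1, q2, q3, q4}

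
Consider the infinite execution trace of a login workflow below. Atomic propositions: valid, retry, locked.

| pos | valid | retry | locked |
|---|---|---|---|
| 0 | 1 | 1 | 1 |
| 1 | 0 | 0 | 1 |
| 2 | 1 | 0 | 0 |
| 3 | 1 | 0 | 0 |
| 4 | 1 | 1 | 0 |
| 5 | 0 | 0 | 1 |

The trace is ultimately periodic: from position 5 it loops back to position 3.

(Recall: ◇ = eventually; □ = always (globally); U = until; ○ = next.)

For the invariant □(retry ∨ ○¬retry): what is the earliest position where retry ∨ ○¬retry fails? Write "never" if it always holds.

Check retry ∨ ○¬retry at each position in order: 0 ✓, 1 ✓, 2 ✓.
At position 3 the labels are {valid} and the next position 4 has {retry, valid}, so retry ∨ ○¬retry is false there. This is the first violation.

3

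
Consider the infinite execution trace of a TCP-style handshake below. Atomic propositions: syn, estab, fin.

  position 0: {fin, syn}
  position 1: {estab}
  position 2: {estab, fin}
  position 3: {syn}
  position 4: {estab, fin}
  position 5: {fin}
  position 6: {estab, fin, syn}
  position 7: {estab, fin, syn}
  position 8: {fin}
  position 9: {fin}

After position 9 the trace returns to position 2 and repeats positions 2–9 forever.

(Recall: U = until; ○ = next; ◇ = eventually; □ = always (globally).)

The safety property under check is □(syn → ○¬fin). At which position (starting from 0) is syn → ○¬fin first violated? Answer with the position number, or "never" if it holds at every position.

3

Check syn → ○¬fin at each position in order: 0 ✓, 1 ✓, 2 ✓.
At position 3 the labels are {syn} and the next position 4 has {estab, fin}, so syn → ○¬fin is false there. This is the first violation.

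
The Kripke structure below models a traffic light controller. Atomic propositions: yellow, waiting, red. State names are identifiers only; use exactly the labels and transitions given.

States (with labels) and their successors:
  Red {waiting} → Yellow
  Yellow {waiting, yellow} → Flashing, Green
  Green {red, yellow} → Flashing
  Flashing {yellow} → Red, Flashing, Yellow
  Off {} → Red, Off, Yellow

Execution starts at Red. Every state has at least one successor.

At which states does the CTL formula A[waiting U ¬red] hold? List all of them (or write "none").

{Red, Yellow, Flashing, Off}

States satisfying waiting: {Red, Yellow}.
States satisfying ¬red: {Red, Yellow, Flashing, Off}.
States satisfying A[waiting U ¬red]: {Red, Yellow, Flashing, Off}.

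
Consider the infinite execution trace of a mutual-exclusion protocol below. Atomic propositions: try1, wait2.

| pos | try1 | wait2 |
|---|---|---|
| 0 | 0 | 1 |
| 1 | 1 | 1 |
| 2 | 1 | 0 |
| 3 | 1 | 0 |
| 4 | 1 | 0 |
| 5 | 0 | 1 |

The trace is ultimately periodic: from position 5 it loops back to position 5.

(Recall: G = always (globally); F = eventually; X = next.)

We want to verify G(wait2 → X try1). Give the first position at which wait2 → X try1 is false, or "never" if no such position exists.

Check wait2 → X try1 at each position in order: 0 ✓, 1 ✓, 2 ✓, 3 ✓, 4 ✓.
At position 5 the labels are {wait2} and the next position 5 has {wait2}, so wait2 → X try1 is false there. This is the first violation.

5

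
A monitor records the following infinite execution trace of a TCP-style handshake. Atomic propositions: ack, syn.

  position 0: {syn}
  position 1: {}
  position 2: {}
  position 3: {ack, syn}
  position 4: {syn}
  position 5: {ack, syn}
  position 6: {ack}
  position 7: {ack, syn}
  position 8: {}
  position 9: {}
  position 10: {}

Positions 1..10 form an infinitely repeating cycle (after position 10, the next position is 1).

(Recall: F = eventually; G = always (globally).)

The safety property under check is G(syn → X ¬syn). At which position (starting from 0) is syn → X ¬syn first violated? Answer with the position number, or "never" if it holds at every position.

Check syn → X ¬syn at each position in order: 0 ✓, 1 ✓, 2 ✓.
At position 3 the labels are {ack, syn} and the next position 4 has {syn}, so syn → X ¬syn is false there. This is the first violation.

3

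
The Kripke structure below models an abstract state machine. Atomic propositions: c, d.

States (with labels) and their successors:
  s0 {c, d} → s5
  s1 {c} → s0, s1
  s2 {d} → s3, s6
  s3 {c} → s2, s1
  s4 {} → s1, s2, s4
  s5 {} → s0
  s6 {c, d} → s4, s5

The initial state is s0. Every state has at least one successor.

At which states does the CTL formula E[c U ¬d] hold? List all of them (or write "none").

States satisfying c: {s0, s1, s3, s6}.
States satisfying ¬d: {s1, s3, s4, s5}.
States satisfying E[c U ¬d]: {s0, s1, s3, s4, s5, s6}.

{s0, s1, s3, s4, s5, s6}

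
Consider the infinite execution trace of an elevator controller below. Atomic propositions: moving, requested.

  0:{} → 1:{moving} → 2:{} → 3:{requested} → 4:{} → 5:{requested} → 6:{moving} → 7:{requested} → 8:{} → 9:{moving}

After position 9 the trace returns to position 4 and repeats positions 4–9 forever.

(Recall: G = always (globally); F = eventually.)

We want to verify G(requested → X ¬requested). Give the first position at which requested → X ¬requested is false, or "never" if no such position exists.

requested → X ¬requested holds at every position 0..9, and those are all the positions the trace ever visits, so the invariant G(requested → X ¬requested) is never violated.

never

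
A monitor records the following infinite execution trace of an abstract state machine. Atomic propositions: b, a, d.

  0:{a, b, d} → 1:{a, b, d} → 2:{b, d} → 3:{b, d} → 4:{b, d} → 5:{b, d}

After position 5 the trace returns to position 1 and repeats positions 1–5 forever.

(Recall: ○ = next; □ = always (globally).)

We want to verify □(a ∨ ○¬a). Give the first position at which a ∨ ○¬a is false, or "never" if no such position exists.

5

Check a ∨ ○¬a at each position in order: 0 ✓, 1 ✓, 2 ✓, 3 ✓, 4 ✓.
At position 5 the labels are {b, d} and the next position 1 has {a, b, d}, so a ∨ ○¬a is false there. This is the first violation.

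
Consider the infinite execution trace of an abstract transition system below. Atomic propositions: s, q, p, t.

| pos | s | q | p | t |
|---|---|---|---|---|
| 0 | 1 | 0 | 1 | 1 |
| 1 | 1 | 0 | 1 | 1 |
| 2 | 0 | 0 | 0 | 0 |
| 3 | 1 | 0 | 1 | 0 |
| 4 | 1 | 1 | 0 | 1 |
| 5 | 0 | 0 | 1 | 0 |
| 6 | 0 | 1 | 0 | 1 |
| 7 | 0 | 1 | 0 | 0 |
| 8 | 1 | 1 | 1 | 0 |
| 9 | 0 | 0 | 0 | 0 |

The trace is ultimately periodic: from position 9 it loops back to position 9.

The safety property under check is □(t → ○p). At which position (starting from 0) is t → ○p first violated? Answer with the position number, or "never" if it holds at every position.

1

Check t → ○p at each position in order: 0 ✓.
At position 1 the labels are {p, s, t} and the next position 2 has {}, so t → ○p is false there. This is the first violation.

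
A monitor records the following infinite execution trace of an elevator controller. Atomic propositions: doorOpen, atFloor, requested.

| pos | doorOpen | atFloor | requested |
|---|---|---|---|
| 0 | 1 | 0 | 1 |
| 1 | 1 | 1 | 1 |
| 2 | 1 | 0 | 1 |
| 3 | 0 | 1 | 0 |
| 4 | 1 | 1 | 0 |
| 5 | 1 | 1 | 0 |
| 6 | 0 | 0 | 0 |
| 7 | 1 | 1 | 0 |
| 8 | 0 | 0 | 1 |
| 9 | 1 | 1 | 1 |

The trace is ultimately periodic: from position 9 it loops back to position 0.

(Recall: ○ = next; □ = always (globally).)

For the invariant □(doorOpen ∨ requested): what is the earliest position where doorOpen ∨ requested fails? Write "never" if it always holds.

3

Check doorOpen ∨ requested at each position in order: 0 ✓, 1 ✓, 2 ✓.
At position 3 the labels are {atFloor}, so doorOpen ∨ requested is false there. This is the first violation.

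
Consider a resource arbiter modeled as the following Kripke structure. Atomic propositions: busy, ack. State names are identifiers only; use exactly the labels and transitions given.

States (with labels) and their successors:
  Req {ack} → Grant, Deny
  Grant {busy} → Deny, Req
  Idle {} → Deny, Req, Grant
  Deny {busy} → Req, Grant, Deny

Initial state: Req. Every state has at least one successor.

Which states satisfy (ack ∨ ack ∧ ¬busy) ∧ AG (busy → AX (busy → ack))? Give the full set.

none

States satisfying ¬busy: {Req, Idle}.
States satisfying ack ∧ ¬busy: {Req}.
States satisfying ack ∨ ack ∧ ¬busy: {Req}.
States satisfying busy → AX (busy → ack): {Req, Idle}.
States satisfying AG (busy → AX (busy → ack)): ∅.
States satisfying (ack ∨ ack ∧ ¬busy) ∧ AG (busy → AX (busy → ack)): ∅.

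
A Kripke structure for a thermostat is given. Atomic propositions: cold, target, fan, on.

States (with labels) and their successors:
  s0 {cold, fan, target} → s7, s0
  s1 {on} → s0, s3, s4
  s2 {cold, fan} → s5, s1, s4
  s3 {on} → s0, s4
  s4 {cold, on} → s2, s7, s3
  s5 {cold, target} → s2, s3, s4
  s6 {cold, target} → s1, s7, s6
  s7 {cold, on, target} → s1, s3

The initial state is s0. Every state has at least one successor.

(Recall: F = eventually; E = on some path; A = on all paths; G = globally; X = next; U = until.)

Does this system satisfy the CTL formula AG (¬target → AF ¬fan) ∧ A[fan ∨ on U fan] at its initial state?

States satisfying ¬target → AF ¬fan: {s0, s1, s2, s3, s4, s5, s6, s7}.
States satisfying AG (¬target → AF ¬fan): {s0, s1, s2, s3, s4, s5, s6, s7}.
States satisfying fan ∨ on: {s0, s1, s2, s3, s4, s7}.
States satisfying fan: {s0, s2}.
States satisfying A[fan ∨ on U fan]: {s0, s2}.
States satisfying AG (¬target → AF ¬fan) ∧ A[fan ∨ on U fan]: {s0, s2}.
s0 ∈ Sat(AG (¬target → AF ¬fan) ∧ A[fan ∨ on U fan]).

Holds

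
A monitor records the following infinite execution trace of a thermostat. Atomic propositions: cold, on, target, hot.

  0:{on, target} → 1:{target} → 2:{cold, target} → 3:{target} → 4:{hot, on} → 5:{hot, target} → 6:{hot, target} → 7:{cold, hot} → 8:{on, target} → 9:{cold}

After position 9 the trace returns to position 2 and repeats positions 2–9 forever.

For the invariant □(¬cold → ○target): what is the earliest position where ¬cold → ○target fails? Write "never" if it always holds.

Check ¬cold → ○target at each position in order: 0 ✓, 1 ✓, 2 ✓.
At position 3 the labels are {target} and the next position 4 has {hot, on}, so ¬cold → ○target is false there. This is the first violation.

3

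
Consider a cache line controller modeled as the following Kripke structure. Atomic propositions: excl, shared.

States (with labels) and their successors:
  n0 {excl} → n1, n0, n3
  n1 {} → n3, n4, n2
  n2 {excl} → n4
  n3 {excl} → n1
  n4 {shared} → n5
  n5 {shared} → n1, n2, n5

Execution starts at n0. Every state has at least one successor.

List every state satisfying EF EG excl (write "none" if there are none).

States satisfying EG excl: {n0}.
States satisfying EF EG excl: {n0}.

{n0}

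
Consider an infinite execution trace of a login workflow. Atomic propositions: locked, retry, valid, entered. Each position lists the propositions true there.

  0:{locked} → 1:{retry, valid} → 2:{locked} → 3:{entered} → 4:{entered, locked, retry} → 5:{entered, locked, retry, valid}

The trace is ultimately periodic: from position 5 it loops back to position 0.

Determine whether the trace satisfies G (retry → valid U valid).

No

retry → valid U valid must hold at every position from 0 onward. It fails at position 4, so G (retry → valid U valid) is false.
Positions where retry holds: 1, 4, 5.
Check valid U valid at each: 1→ok, 4→fails, 5→ok.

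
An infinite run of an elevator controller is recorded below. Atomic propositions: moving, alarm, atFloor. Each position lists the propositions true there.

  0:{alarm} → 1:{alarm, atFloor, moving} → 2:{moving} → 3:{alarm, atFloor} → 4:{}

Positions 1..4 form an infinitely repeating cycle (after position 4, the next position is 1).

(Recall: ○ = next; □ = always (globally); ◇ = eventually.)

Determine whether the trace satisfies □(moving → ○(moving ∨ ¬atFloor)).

Violated

moving → ○(moving ∨ ¬atFloor) must hold at every position from 0 onward. It fails at position 2, so □(moving → ○(moving ∨ ¬atFloor)) is false.
Positions where moving holds: 1, 2.
Check ○(moving ∨ ¬atFloor) at each: 1→ok, 2→fails.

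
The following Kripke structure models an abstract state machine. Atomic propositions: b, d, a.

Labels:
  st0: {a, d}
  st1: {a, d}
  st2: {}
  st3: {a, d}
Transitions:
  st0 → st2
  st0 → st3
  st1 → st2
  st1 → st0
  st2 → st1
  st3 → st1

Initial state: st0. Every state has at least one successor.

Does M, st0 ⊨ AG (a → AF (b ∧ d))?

States satisfying a → AF (b ∧ d): {st2}.
States satisfying AG (a → AF (b ∧ d)): ∅.
st0 is reachable from st0 and violates a → AF (b ∧ d), so AG fails at st0.
st0 ∉ Sat(AG (a → AF (b ∧ d))).

Violated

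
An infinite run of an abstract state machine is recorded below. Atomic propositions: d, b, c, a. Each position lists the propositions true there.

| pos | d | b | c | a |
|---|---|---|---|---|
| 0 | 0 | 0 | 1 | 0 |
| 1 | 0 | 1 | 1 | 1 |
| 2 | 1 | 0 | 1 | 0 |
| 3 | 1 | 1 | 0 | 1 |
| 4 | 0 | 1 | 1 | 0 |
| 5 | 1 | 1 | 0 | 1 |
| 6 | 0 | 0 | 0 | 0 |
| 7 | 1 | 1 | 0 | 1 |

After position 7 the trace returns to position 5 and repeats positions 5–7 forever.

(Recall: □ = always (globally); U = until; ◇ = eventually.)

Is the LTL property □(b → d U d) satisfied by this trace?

b → d U d must hold at every position from 0 onward. It fails at position 1, so □(b → d U d) is false.
Positions where b holds: 1, 3, 4, 5, 7.
Check d U d at each: 1→fails, 3→ok, 4→fails, 5→ok, 7→ok.

Violated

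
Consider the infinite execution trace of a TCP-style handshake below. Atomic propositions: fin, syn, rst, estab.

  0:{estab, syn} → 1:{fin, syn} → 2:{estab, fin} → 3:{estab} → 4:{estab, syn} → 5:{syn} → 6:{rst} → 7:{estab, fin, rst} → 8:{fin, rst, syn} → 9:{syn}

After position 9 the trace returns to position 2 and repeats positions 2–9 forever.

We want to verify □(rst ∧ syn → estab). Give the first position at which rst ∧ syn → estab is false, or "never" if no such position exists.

Check rst ∧ syn → estab at each position in order: 0 ✓, 1 ✓, 2 ✓, 3 ✓, 4 ✓, 5 ✓, 6 ✓, 7 ✓.
At position 8 the labels are {fin, rst, syn}, so rst ∧ syn → estab is false there. This is the first violation.

8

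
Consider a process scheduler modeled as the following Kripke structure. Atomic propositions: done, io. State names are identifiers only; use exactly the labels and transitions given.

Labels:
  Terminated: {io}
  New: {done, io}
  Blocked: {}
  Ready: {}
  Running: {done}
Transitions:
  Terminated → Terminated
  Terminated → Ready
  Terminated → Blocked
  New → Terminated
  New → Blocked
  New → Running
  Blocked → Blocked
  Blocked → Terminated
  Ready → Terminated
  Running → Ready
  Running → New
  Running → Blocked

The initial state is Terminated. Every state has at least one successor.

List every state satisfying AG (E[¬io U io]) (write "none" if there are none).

{Terminated, New, Blocked, Ready, Running}

States satisfying E[¬io U io]: {Terminated, New, Blocked, Ready, Running}.
States satisfying AG (E[¬io U io]): {Terminated, New, Blocked, Ready, Running}.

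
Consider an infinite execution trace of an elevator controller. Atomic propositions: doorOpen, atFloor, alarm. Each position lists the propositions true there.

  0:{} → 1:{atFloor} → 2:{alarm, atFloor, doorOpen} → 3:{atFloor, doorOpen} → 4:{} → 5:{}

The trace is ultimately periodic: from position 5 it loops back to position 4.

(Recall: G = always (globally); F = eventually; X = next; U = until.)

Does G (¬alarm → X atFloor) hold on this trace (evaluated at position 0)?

¬alarm → X atFloor must hold at every position from 0 onward. It fails at position 3, so G (¬alarm → X atFloor) is false.
Positions where ¬alarm holds: 0, 1, 3, 4, 5.
Check X atFloor at each: 0→ok, 1→ok, 3→fails, 4→fails, 5→fails.

Violated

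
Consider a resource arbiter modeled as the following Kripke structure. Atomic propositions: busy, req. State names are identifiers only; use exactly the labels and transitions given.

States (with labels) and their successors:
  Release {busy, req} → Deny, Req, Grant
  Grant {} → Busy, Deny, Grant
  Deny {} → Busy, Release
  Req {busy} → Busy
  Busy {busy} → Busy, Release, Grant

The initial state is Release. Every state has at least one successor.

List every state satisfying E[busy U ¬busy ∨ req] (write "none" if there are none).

{Release, Grant, Deny, Req, Busy}

States satisfying busy: {Release, Req, Busy}.
States satisfying ¬busy ∨ req: {Release, Grant, Deny}.
States satisfying E[busy U ¬busy ∨ req]: {Release, Grant, Deny, Req, Busy}.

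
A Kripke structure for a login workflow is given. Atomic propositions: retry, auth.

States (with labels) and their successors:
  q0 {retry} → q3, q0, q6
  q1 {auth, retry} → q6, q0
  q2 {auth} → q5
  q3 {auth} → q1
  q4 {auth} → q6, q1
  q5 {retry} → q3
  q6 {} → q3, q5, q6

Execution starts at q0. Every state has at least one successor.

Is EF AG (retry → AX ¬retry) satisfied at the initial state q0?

States satisfying AG (retry → AX ¬retry): ∅.
States satisfying EF AG (retry → AX ¬retry): ∅.
No suitable path/successor from q0 witnesses the formula.
q0 ∉ Sat(EF AG (retry → AX ¬retry)).

Does not hold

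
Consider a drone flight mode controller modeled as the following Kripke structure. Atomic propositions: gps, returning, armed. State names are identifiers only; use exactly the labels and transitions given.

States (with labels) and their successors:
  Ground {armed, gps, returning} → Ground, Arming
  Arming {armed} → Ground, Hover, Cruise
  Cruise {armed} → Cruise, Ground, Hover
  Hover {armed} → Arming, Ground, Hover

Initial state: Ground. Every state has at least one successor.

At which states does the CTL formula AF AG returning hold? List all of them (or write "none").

States satisfying AG returning: ∅.
States satisfying AF AG returning: ∅.

none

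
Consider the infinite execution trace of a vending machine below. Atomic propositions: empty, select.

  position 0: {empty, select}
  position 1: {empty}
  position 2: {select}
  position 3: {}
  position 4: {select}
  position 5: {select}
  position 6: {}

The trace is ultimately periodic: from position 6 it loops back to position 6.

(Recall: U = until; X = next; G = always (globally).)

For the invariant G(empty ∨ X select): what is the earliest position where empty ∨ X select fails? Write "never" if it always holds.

Check empty ∨ X select at each position in order: 0 ✓, 1 ✓.
At position 2 the labels are {select} and the next position 3 has {}, so empty ∨ X select is false there. This is the first violation.

2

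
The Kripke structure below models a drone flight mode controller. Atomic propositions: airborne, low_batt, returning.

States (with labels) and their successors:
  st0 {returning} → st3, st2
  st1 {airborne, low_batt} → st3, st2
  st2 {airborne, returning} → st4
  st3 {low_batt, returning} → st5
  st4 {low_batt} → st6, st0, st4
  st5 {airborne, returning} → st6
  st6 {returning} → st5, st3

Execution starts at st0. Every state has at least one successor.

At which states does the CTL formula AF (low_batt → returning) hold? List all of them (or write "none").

{st0, st1, st2, st3, st5, st6}

States satisfying low_batt → returning: {st0, st2, st3, st5, st6}.
States satisfying AF (low_batt → returning): {st0, st1, st2, st3, st5, st6}.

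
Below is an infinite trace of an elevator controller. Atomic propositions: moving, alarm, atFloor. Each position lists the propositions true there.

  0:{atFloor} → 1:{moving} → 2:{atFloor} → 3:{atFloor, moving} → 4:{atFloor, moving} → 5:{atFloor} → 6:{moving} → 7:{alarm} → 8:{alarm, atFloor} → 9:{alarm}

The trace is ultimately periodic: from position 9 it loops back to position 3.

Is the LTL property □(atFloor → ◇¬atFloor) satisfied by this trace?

atFloor → ◇¬atFloor holds at every position 0..9, and those are all positions ever visited, so □(atFloor → ◇¬atFloor) holds.
Positions where atFloor holds: 0, 2, 3, 4, 5, 8.
Check ◇¬atFloor at each: 0→ok, 2→ok, 3→ok, 4→ok, 5→ok, 8→ok.

Satisfied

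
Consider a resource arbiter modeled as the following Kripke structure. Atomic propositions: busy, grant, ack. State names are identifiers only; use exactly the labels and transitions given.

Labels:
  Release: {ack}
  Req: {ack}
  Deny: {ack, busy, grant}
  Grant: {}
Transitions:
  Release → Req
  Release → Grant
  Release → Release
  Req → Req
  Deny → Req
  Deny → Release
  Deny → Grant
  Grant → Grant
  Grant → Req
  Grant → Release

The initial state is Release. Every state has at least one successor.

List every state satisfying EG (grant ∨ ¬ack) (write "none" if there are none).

States satisfying grant ∨ ¬ack: {Deny, Grant}.
States satisfying EG (grant ∨ ¬ack): {Deny, Grant}.

{Deny, Grant}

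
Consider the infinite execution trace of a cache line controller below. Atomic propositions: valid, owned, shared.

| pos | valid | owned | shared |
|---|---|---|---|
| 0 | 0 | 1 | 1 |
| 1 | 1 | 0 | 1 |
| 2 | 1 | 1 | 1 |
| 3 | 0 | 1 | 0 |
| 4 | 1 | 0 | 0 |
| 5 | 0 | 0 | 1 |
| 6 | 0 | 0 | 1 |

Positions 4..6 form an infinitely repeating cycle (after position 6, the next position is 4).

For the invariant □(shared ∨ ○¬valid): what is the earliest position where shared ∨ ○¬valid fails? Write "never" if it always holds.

Check shared ∨ ○¬valid at each position in order: 0 ✓, 1 ✓, 2 ✓.
At position 3 the labels are {owned} and the next position 4 has {valid}, so shared ∨ ○¬valid is false there. This is the first violation.

3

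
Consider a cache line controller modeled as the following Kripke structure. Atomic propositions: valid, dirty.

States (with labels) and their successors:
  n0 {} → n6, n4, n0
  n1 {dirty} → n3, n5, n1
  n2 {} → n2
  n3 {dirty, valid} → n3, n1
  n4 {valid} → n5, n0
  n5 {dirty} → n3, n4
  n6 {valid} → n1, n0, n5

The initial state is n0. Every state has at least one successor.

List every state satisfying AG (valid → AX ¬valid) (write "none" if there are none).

{n2}

States satisfying valid → AX ¬valid: {n0, n1, n2, n4, n5, n6}.
States satisfying AG (valid → AX ¬valid): {n2}.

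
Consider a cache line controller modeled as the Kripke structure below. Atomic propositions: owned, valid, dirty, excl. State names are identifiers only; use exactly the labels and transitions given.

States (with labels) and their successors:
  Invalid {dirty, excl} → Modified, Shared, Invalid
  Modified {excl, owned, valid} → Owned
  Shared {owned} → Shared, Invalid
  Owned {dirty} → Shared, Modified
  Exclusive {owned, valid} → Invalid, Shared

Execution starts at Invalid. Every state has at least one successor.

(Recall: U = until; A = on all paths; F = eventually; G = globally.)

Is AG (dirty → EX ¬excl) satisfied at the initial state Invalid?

States satisfying dirty → EX ¬excl: {Invalid, Modified, Shared, Owned, Exclusive}.
States satisfying AG (dirty → EX ¬excl): {Invalid, Modified, Shared, Owned, Exclusive}.
Every state reachable from Invalid satisfies dirty → EX ¬excl.
Invalid ∈ Sat(AG (dirty → EX ¬excl)).

Satisfied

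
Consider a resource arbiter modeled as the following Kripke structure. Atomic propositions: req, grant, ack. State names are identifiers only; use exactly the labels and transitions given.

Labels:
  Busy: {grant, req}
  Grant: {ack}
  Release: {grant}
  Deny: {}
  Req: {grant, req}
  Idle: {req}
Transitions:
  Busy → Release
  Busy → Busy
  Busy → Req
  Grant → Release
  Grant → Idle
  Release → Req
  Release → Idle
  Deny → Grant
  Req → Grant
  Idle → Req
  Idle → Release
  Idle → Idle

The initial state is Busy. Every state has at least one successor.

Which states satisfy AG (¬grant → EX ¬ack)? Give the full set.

States satisfying ¬grant → EX ¬ack: {Busy, Grant, Release, Req, Idle}.
States satisfying AG (¬grant → EX ¬ack): {Busy, Grant, Release, Req, Idle}.

{Busy, Grant, Release, Req, Idle}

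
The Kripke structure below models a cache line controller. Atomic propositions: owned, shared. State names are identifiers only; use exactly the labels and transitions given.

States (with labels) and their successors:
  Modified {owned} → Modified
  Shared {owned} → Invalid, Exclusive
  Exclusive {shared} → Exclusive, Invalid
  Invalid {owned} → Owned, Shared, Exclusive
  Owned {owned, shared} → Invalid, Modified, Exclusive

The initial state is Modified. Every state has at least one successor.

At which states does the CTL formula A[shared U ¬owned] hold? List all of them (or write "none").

States satisfying shared: {Exclusive, Owned}.
States satisfying ¬owned: {Exclusive}.
States satisfying A[shared U ¬owned]: {Exclusive}.

{Exclusive}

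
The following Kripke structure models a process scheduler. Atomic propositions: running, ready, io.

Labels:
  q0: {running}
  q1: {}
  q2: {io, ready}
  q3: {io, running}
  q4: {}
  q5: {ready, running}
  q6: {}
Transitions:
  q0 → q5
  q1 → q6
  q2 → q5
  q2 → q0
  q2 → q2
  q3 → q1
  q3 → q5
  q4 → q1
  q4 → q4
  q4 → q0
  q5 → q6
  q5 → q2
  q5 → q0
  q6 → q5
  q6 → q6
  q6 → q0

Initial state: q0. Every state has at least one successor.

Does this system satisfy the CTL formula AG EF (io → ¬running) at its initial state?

Satisfied

States satisfying EF (io → ¬running): {q0, q1, q2, q3, q4, q5, q6}.
States satisfying AG EF (io → ¬running): {q0, q1, q2, q3, q4, q5, q6}.
Every state reachable from q0 satisfies EF (io → ¬running).
q0 ∈ Sat(AG EF (io → ¬running)).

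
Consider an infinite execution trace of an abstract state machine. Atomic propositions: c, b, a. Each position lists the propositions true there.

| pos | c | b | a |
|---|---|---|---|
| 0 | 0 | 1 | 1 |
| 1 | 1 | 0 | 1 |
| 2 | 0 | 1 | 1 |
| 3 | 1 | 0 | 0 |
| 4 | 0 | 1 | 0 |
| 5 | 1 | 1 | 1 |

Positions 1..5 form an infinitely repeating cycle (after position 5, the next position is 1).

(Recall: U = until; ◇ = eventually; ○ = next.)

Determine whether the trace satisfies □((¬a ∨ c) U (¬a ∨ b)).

(¬a ∨ c) U (¬a ∨ b) holds at every position 0..5, and those are all positions ever visited, so □((¬a ∨ c) U (¬a ∨ b)) holds.

Satisfied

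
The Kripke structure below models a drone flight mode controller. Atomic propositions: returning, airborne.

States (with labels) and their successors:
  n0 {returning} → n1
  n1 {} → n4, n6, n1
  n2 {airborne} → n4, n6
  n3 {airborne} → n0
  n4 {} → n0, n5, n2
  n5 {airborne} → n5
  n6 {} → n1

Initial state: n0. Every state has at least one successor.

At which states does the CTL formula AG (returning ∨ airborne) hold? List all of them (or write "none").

States satisfying returning ∨ airborne: {n0, n2, n3, n5}.
States satisfying AG (returning ∨ airborne): {n5}.

{n5}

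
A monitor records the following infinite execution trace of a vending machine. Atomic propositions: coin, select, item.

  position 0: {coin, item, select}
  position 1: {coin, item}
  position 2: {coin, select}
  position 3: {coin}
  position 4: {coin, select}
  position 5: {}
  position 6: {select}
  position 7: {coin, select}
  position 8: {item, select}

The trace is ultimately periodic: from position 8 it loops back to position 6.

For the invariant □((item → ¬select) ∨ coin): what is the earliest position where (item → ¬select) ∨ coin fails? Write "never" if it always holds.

Check (item → ¬select) ∨ coin at each position in order: 0 ✓, 1 ✓, 2 ✓, 3 ✓, 4 ✓, 5 ✓, 6 ✓, 7 ✓.
At position 8 the labels are {item, select}, so (item → ¬select) ∨ coin is false there. This is the first violation.

8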